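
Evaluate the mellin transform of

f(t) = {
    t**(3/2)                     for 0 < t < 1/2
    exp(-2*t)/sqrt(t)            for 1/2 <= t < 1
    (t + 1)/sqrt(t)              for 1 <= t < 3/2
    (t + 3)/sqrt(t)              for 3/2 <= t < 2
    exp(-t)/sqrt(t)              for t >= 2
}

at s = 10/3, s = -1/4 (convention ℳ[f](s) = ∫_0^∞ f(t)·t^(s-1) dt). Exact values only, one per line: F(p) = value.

peel off the power substitution: t**3 on [0, sqrt(2)/2); exp(-2*t**2)/t on [sqrt(2)/2, 1); (t**2 + 1)/t on [1, sqrt(6)/2); …
remove the shared t-power first: t**4 on [0, sqrt(2)/2); exp(-2*t**2) on [sqrt(2)/2, 1); t**2 + 1 on [1, sqrt(6)/2); …
invert the power substitution to get t**2 on [0, 1/2); exp(-2*t) on [1/2, 1); t + 1 on [1, 3/2); …
the 5 pieces separated at 1/2, 1, 3/2, 2 each add one integral
piece [0, 1/2): integrate t**(3/2) against the kernel
segment 1/2 to 1 holds exp(-2*t)/sqrt(t); add its integral
on [1, 3/2): add ∫ (t + 1)/sqrt(t)·t^(s-1) dt
the [3/2, 2) slice contributes ∫ (t + 3)/sqrt(t)·t^(s-1) dt
on [2, ∞): add ∫ exp(-t)/sqrt(t)·t^(s-1) dt

F(10/3) = 2**(1/6)*(-144072*3**(5/6) - 55680*2**(5/6) - 22678*uppergamma(17/6, 2) + 1173 + 22678*uppergamma(17/6, 1) + 90712*2**(5/6)*uppergamma(17/6, 2) + 1147008*2**(2/3))/181424
F(-1/4) = 2**(3/4)*(-4*2**(1/4)/3 - uppergamma(-3/4, 2) + 2**(1/4)*uppergamma(-3/4, 2)/2 + uppergamma(-3/4, 1) + 1/5 + 8*3**(1/4)/9 + sqrt(2))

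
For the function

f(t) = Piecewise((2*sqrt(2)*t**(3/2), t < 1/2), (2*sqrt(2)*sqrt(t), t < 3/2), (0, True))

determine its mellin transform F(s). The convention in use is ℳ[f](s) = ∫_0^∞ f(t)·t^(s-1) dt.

peel off the common scale on t: t**(3/2) on [0, 1); 2*sqrt(t) on [1, 3)
integrate the 2 segments split at 1/2, then add the results
on [0, 1/2): add ∫ 2*sqrt(2)*t**(3/2)·t^(s-1) dt
for t in [1/2, 3/2): the term is ∫ 2*sqrt(2)*sqrt(t)·t^(s-1)

(4*sqrt(3)*3**s*(2*s + 3) - 4*s - 10)/(2**s*(2*s + 1)*(2*s + 3))
  Re(s) > -3/2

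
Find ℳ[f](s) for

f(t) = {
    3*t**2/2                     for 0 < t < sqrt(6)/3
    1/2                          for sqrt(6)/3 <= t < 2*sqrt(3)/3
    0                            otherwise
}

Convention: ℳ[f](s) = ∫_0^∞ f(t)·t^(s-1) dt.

peel off the power substitution: 3*t/2 on [0, 2/3); 1/2 on [2/3, 4/3)
remove the common scale on t first: t on [0, 1); 1/2 on [1, 2)
summing 2 kernel integrals split by sqrt(6)/3 yields ℳ[f](s)
∫ 3*t**2/2·t^(s-1) over [0, sqrt(6)/3)
segment [sqrt(6)/3, 2*sqrt(3)/3) carries 1/2; integrate it

(2**(s/2)*(s/2 + 1) + s/2 - 1)/(2*(3/2)**(s/2)*s*(s/2 + 1))
  Re(s) > -2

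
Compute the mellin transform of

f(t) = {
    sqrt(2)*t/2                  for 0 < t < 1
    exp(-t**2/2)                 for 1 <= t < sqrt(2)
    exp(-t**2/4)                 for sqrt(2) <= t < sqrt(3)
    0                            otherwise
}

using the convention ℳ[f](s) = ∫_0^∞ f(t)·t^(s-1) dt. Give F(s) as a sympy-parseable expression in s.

strip the power substitution: sqrt(2)*sqrt(t)/2 on [0, 1); exp(-t/2) on [1, 2); exp(-t/4) on [2, 3)
remove the common scale on t first: sqrt(t) on [0, 1/2); exp(-t) on [1/2, 1); exp(-t/2) on [1, 3/2)
along the cuts 1, sqrt(2), ℳ[f](s) splits into 3 integrals
∫ over [0, 1) of sqrt(2)*t/2·t^(s-1) joins the sum
segment [1, sqrt(2)) carries exp(-t**2/2); integrate it
∫ exp(-t**2/4)·t^(s-1) over [sqrt(2), sqrt(3))

(2**(s/2)*(s + 1)*uppergamma(s/2, 1/2) - 2**(s/2)*(s + 1)*uppergamma(s/2, 1) + 2**s*(s + 1)*uppergamma(s/2, 1/2) - 2**s*(s + 1)*uppergamma(s/2, 3/4) + sqrt(2))/(2*(s + 1))
  Re(s) > -1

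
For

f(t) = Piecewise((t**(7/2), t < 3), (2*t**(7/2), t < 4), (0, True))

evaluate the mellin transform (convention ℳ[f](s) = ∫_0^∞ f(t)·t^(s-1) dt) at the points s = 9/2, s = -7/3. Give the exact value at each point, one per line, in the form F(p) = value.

linearity at 3 turns ℳ[f](s) into 2 summed integrals
for t in [0, 3): the term is ∫ t**(7/2)·t^(s-1)
∫ over [3, 4) of 2*t**(7/2)·t^(s-1) joins the sum

F(9/2) = 124511/8
F(-7/3) = -18*3**(1/6)/7 + 48*2**(1/3)/7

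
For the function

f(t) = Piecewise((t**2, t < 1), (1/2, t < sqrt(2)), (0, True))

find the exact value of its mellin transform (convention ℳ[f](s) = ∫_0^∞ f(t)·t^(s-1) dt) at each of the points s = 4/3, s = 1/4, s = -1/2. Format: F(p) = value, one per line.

reversing the power substitution: t on [0, 1); 1/2 on [1, 2)
slice at 1, transform all 2 pieces, and sum them
∫ t**2·t^(s-1) over [0, 1)
∫ over [1, sqrt(2)) of 1/2·t^(s-1) joins the sum

F(4/3) = -3/40 + 3*2**(2/3)/8
F(1/4) = -14/9 + 2*2**(1/8)
F(-1/2) = 5/3 - 2**(3/4)/2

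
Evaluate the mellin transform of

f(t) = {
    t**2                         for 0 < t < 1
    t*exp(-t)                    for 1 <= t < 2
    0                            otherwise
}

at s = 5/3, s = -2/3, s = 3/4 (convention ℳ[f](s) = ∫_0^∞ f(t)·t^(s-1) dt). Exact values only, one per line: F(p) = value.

undo the shared t-power: t**3 on [0, 1); t**2*exp(-t) on [1, 2)
invert the shared t-power to get t on [0, 1); exp(-t) on [1, 2)
summing 2 kernel integrals split by 1 yields ℳ[f](s)
for t in [0, 1): the term is ∫ t**2·t^(s-1)
for t in [1, 2): the term is ∫ t*exp(-t)·t^(s-1)

F(5/3) = -uppergamma(8/3, 2) + 3/11 + uppergamma(8/3, 1)
F(-2/3) = -uppergamma(1/3, 2) + uppergamma(1/3, 1) + 3/4
F(3/4) = -uppergamma(7/4, 2) + 4/11 + uppergamma(7/4, 1)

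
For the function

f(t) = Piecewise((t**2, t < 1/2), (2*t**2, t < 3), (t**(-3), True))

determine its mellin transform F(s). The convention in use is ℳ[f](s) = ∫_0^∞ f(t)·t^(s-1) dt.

reversing the shared t-power: t on [0, 1/2); 2*t on [1/2, 3); t**(-4) on [3, ∞)
summing 3 kernel integrals split by 1/2, 3 yields ℳ[f](s)
∫ over [0, 1/2) of t**2·t^(s-1) joins the sum
between 1/2 and 3 the integrand is 2*t**2·t^(s-1)
between 3 and ∞ the integrand is t**(-3)·t^(s-1)

(1940*6**s*s - 5840*6**s - 27*s + 81)/(108*2**s*(s**2 - s - 6))
  -2 < Re(s) < 3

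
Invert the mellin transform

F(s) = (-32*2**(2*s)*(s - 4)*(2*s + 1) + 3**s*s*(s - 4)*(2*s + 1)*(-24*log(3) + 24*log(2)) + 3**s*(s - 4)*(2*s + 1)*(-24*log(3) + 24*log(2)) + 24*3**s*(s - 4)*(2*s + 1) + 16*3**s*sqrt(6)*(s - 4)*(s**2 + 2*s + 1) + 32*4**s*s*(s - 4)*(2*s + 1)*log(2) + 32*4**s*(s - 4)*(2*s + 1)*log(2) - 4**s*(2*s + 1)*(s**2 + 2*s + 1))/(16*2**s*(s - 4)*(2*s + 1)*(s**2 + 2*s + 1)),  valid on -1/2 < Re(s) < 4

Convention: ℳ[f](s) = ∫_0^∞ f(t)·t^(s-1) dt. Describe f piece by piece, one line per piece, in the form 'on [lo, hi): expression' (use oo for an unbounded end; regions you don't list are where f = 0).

on [0, 3/2): sqrt(t)
on [3/2, 2): t*log(t)
on [2, oo): t**(-4)

summing 3 kernel integrals split by 3/2, 2 yields ℳ[f](s)
[0, 3/2) adds the kernel integral of sqrt(t)
piece [3/2, 2): integrate t*log(t) against the kernel
∫ over [2, ∞) of t**(-4)·t^(s-1) joins the sum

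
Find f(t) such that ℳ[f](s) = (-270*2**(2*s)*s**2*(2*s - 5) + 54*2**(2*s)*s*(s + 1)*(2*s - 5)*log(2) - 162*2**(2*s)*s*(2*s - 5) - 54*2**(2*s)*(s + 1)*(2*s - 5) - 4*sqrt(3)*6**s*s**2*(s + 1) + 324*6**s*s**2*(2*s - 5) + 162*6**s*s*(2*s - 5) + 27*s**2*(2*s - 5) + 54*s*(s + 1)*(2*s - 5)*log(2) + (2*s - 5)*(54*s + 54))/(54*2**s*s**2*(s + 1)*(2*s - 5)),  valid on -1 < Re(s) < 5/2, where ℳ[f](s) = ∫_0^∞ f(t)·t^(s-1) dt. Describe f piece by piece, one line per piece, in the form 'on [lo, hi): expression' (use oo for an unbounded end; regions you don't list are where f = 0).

linearity at 1/2, 2, 3 turns ℳ[f](s) into 4 summed integrals
over [0, 1/2), the kernel integral of t enters the sum
[1/2, 2) adds the kernel integral of log(t)
piece [2, 3): integrate (t + 3) against the kernel
segment 3 to ∞ holds t**(-5/2); add its integral

on [0, 1/2): t
on [1/2, 2): log(t)
on [2, 3): t + 3
on [3, oo): t**(-5/2)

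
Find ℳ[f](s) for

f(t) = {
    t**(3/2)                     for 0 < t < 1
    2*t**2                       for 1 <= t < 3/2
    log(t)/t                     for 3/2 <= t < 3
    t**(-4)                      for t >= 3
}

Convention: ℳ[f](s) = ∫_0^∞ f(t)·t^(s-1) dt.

breakpoints 1, 3/2, 3: one integral from each of the 4 segments
segment 0 to 1 holds t**(3/2); add its integral
on [1, 3/2): add ∫ 2*t**2·t^(s-1) dt
[3/2, 3) adds the kernel integral of log(t)/t
between 3 and ∞ the integrand is t**(-4)·t^(s-1)

(324*2**s*(s - 4)*(s + 2)*(s**2 - 2*s + 1) - 324*2**s*(s - 4)*(2*s + 3)*(s**2 - 2*s + 1) - 108*3**s*s*(s - 4)*(s + 2)*(2*s + 3)*log(3) + 108*3**s*s*(s - 4)*(s + 2)*(2*s + 3)*log(2) - 108*3**s*(s - 4)*(s + 2)*(2*s + 3)*log(2) + 108*3**s*(s - 4)*(s + 2)*(2*s + 3) + 108*3**s*(s - 4)*(s + 2)*(2*s + 3)*log(3) + 729*3**s*(s - 4)*(2*s + 3)*(s**2 - 2*s + 1) + 54*6**s*s*(s - 4)*(s + 2)*(2*s + 3)*log(3) - 54*6**s*(s - 4)*(s + 2)*(2*s + 3)*log(3) - 54*6**s*(s - 4)*(s + 2)*(2*s + 3) - 2*6**s*(s + 2)*(2*s + 3)*(s**2 - 2*s + 1))/(162*2**s*(s - 4)*(s + 2)*(2*s + 3)*(s**2 - 2*s + 1))
  -3/2 < Re(s) < 4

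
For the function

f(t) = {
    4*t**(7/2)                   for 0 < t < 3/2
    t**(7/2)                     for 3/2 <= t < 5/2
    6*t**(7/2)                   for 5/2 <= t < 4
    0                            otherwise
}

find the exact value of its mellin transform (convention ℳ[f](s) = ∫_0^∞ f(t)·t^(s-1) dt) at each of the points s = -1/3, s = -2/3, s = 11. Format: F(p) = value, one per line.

linearity at 3/2, 5/2 turns ℳ[f](s) into 3 summed integrals
∫ 4*t**(7/2)·t^(s-1) over [0, 3/2)
∫ t**(7/2)·t^(s-1) over [3/2, 5/2)
segment [5/2, 4) carries 6*t**(7/2); integrate it

F(-1/3) = -1875*2**(5/6)*5**(1/6)/152 + 243*2**(5/6)*3**(1/6)/152 + 2304*2**(1/3)/19
F(-2/3) = -375*2**(1/6)*5**(5/6)/68 + 81*2**(1/6)*3**(5/6)/68 + 1152*2**(2/3)/17
F(11) = -30517578125*sqrt(10)/475136 + 14348907*sqrt(6)/475136 + 6442450944/29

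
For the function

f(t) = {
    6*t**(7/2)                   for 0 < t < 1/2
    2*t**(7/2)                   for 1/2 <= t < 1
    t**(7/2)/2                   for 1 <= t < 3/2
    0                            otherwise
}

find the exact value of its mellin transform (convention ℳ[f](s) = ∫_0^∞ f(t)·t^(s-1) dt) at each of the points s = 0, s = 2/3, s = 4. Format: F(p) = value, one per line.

summing 3 kernel integrals split by 1/2, 1 yields ℳ[f](s)
segment 0 to 1/2 holds 6*t**(7/2); add its integral
[1/2, 1) adds the kernel integral of 2*t**(7/2)
piece [1, 3/2): integrate t**(7/2)/2 against the kernel

F(0) = sqrt(2)/14 + 3/7 + 27*sqrt(6)/112
F(2/3) = 3*2**(5/6)/100 + 9/25 + 243*2**(5/6)*3**(1/6)/800
F(4) = sqrt(2)/480 + 1/5 + 729*sqrt(6)/1280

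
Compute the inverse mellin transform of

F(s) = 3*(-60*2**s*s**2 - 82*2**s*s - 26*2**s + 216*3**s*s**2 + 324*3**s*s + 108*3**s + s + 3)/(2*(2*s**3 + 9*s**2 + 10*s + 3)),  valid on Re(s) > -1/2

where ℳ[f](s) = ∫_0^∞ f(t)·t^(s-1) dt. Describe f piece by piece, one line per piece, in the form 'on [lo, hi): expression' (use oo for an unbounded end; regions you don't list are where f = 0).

cuts at 1, 2: linearity sums the 3 kernel integrals
between 0 and 1 the integrand is 3*sqrt(t)/2·t^(s-1)
over [1, 2), the kernel integral of 3*t/2 enters the sum
piece [2, 3): integrate 6*t**3 against the kernel

on [0, 1): 3*sqrt(t)/2
on [1, 2): 3*t/2
on [2, 3): 6*t**3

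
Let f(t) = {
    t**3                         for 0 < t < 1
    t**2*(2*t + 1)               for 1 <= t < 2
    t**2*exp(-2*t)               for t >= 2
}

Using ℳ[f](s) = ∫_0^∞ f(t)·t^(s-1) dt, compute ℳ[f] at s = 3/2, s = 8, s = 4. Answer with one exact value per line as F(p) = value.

remove the shared t-power first: t on [0, 1); 2*t + 1 on [1, 2); exp(-2*t) on [2, ∞)
summing 3 kernel integrals split by 1, 2 yields ℳ[f](s)
piece [0, 1): integrate t**3 against the kernel
[1, 2) adds the kernel integral of t**2*(2*t + 1)
on [2, ∞): add ∫ t**2*exp(-2*t)·t^(s-1) dt

F(3/2) = (sqrt(2)*(945*sqrt(pi)*exp(4)*erfc(2) + 29988)/8064 + (-4096 + 75776*sqrt(2))*exp(4)/8064)*exp(-4)
F(8) = 153527*exp(-4)/8 + 52203/110
F(4) = 643*exp(-4)/8 + 657/14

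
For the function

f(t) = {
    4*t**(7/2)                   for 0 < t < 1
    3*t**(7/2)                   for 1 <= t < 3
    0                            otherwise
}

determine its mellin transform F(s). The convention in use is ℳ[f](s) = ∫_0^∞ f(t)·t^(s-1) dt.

2*(3**(s + 9/2) + 1)/(2*s + 7)
  Re(s) > -7/2

decompose at 1; ℳ[f](s) sums the 2 pieces' integrals
on [0, 1): add ∫ 4*t**(7/2)·t^(s-1) dt
on [1, 3) integrate f = 3*t**(7/2) against the kernel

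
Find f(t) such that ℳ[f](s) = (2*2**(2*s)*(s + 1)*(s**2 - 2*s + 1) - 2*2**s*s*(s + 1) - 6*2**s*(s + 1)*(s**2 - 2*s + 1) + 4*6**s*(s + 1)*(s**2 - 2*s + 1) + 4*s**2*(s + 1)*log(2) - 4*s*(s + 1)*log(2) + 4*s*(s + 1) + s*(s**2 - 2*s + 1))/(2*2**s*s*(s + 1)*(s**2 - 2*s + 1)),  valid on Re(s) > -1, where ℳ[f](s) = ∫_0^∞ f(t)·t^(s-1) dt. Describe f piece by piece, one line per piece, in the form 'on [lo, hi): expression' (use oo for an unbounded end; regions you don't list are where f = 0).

on [0, 1/2): t
on [1/2, 1): log(t)/t
on [1, 2): 3
on [2, 3): 2

slice at 1/2, 1, 2, transform all 4 pieces, and sum them
segment 0 to 1/2 holds t; add its integral
[1/2, 1) adds the kernel integral of log(t)/t
∫ over [1, 2) of 3·t^(s-1) joins the sum
[2, 3) adds the kernel integral of 2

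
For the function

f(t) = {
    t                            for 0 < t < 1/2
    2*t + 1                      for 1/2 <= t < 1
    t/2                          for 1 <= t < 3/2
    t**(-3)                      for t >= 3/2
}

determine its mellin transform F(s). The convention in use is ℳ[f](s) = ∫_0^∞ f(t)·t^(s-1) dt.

f breaks at 1/2, 1, 3/2 into 4 integrals to sum
segment 0 to 1/2 holds t; add its integral
segment [1/2, 1) carries (2*t + 1); integrate it
∫ over [1, 3/2) of t/2·t^(s-1) joins the sum
on [3/2, ∞) integrate f = t**(-3) against the kernel

(270*2**s*s**2 - 702*2**s*s - 324*2**s + 49*3**s*s**2 - 275*3**s*s - 162*s**2 + 378*s + 324)/(108*2**s*s*(s**2 - 2*s - 3))
  -1 < Re(s) < 3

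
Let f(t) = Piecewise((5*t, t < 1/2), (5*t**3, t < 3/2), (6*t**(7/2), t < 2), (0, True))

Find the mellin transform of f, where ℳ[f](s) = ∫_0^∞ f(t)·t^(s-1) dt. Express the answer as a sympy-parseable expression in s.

treat the 3 regions marked off by 1/2, 3/2 separately and sum
on [0, 1/2): add ∫ 5*t·t^(s-1) dt
on [1/2, 3/2) integrate f = 5*t**3 against the kernel
on [3/2, 2): add ∫ 6*t**(7/2)·t^(s-1) dt

(-2**(3/2 - s)*3**(s + 9/2)*(s + 1)*(s + 3) + 5*2**(2 - s)*(s + 3)*(2*s + 7) + 3*2**(s + 17/2)*(s + 1)*(s + 3) + 135*(3/2)**s*(s + 1)*(2*s + 7) - 5*(s + 1)*(2*s + 7)/2**s)/(8*(s + 1)*(s + 3)*(2*s + 7))
  Re(s) > -1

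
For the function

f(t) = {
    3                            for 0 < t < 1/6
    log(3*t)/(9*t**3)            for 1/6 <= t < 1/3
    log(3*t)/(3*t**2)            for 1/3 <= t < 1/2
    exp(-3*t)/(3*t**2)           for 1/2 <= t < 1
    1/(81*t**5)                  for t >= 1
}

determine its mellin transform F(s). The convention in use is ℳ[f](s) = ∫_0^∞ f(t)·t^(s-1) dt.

the shared t-power comes off first: 3*t on [0, 1/6); log(3*t)/(9*t**2) on [1/6, 1/3); log(3*t)/(3*t) on [1/3, 1/2); …
invert the common scale on t to get t on [0, 1/2); log(t)/t**2 on [1/2, 1); log(t)/t on [1, 3/2); …
reversing the shared t-power: t**2 on [0, 1/2); log(t)/t on [1/2, 1); log(t) on [1, 3/2); …
slice at 1/6, 1/3, 1/2, 1, transform all 5 pieces, and sum them
over [0, 1/6), the kernel integral of 3 enters the sum
segment 1/6 to 1/3 holds log(3*t)/(9*t**3); add its integral
∫ over [1/3, 1/2) of log(3*t)/(3*t**2)·t^(s-1) joins the sum
between 1/2 and 1 the integrand is exp(-3*t)/(3*t**2)·t^(s-1)
on [1, ∞): add ∫ 1/(81*t**5)·t^(s-1) dt

2**(2 - s)*3**(1 - s)*(108*2**(s - 2)*s*(s - 5)*(s - 2)**2*(-2*s + (s - 2)**2 + 5)*uppergamma(s - 2, 3/2) - 108*2**(s - 2)*s*(s - 5)*(s - 2)**2*(-2*s + (s - 2)**2 + 5)*uppergamma(s - 2, 3) - 108*2**(s - 2)*s*(s - 5)*(s - 2)**2 + 108*2**(s - 2)*s*(s - 5)*(-2*s + (s - 2)**2 + 5) - 108*3**(s - 2)*s*(s - 5)*(s - 2)*(-2*s + (s - 2)**2 + 5)*log(2) + 108*3**(s - 2)*s*(s - 5)*(s - 2)*(-2*s + (s - 2)**2 + 5)*log(3) - 108*3**(s - 2)*s*(s - 5)*(-2*s + (s - 2)**2 + 5) - 4*6**(s - 2)*s*(s - 2)**2*(-2*s + (s - 2)**2 + 5) + 216*s*(s - 5)*(s - 2)**3*log(2) - 216*s*(s - 5)*(s - 2)**2*log(2) + 216*s*(s - 5)*(s - 2)**2 + 27*(s - 5)*(s - 2)**2*(-2*s + (s - 2)**2 + 5))/(108*s*(s - 5)*(s - 2)**2*(-2*s + (s - 2)**2 + 5))
  0 < Re(s) < 5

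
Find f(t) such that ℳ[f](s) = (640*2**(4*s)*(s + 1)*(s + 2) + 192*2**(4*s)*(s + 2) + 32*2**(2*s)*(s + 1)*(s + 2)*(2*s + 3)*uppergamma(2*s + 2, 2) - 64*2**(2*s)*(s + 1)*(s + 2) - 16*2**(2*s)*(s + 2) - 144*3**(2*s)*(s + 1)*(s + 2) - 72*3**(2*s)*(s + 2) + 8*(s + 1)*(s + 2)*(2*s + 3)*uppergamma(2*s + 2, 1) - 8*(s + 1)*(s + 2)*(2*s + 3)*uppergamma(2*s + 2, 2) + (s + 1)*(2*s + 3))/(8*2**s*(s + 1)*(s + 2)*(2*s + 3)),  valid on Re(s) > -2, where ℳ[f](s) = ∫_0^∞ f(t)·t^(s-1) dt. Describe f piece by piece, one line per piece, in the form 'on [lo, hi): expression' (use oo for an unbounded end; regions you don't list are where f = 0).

undo the shared t-power: t/2 on [0, 1/2); exp(-sqrt(2)*sqrt(t)) on [1/2, 2); sqrt(2)*sqrt(t)/2 + 1 on [2, 9/2); …
back out the common scale on t: t on [0, 1/4); exp(-2*sqrt(t)) on [1/4, 1); sqrt(t) + 1 on [1, 9/4); …
remove the power substitution first: t**2 on [0, 1/2); exp(-2*t) on [1/2, 1); t + 1 on [1, 3/2); …
linearity at 1/2, 2, 9/2, 8 turns ℳ[f](s) into 5 summed integrals
on [0, 1/2) integrate f = t**2/2 against the kernel
for t in [1/2, 2): the term is ∫ t*exp(-sqrt(2)*sqrt(t))·t^(s-1)
the [2, 9/2) slice contributes ∫ t*(sqrt(2)*sqrt(t)/2 + 1)·t^(s-1) dt
over [9/2, 8), the kernel integral of t*(sqrt(2)*sqrt(t)/2 + 3) enters the sum
on [8, ∞): add ∫ t*exp(-sqrt(2)*sqrt(t)/2)·t^(s-1) dt

on [0, 1/2): t**2/2
on [1/2, 2): t*exp(-sqrt(2)*sqrt(t))
on [2, 9/2): t*(sqrt(2)*sqrt(t)/2 + 1)
on [9/2, 8): t*(sqrt(2)*sqrt(t)/2 + 3)
on [8, oo): t*exp(-sqrt(2)*sqrt(t)/2)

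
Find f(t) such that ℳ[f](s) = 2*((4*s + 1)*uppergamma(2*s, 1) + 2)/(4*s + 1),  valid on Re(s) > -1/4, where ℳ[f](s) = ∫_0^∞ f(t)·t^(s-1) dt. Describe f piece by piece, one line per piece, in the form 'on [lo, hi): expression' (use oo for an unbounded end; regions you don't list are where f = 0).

peel off the power substitution: sqrt(t) on [0, 1); exp(-t) on [1, ∞)
split f at 1: ℳ[f](s) collects 2 kernel integrals
segment [0, 1) carries t**(1/4); integrate it
between 1 and ∞ the integrand is exp(-sqrt(t))·t^(s-1)

on [0, 1): t**(1/4)
on [1, oo): exp(-sqrt(t))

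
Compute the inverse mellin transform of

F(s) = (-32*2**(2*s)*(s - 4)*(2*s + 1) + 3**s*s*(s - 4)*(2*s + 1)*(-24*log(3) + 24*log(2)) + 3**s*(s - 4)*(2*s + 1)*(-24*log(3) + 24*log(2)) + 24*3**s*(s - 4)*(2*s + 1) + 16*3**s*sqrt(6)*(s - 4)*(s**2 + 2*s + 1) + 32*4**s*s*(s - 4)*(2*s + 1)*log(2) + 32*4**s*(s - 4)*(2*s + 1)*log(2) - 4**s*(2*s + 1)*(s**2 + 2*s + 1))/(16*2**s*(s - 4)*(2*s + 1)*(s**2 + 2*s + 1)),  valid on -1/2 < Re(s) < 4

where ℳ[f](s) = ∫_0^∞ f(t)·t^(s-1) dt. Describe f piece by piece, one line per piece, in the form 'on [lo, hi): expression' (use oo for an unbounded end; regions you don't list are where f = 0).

on [0, 3/2): sqrt(t)
on [3/2, 2): t*log(t)
on [2, oo): t**(-4)

summing 3 kernel integrals split by 3/2, 2 yields ℳ[f](s)
∫ over [0, 3/2) of sqrt(t)·t^(s-1) joins the sum
segment [3/2, 2) carries t*log(t); integrate it
[2, ∞) adds the kernel integral of t**(-4)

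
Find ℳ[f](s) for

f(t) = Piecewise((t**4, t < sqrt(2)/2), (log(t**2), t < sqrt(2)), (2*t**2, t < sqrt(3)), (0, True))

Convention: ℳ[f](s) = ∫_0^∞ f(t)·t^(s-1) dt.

invert the power substitution to get t**2 on [0, 1/2); log(t) on [1/2, 2); 2*t on [2, 3)
integrate the 3 segments split at sqrt(2)/2, sqrt(2), then add the results
segment [0, sqrt(2)/2) carries t**4; integrate it
on [sqrt(2)/2, sqrt(2)) integrate f = log(t**2) against the kernel
on [sqrt(2), sqrt(3)) integrate f = 2*t**2 against the kernel

(sqrt(2)/2)**s*(-16*2**s*s**2*(s + 4) + 4*2**s*s*(s + 2)*(s + 4)*log(2) - 8*2**s*(s + 2)*(s + 4) + 24*6**(s/2)*s**2*(s + 4) + s**2*(s + 2) + 4*s*(s + 2)*(s + 4)*log(2) + 8*(s + 2)*(s + 4))/(4*s**2*(s + 2)*(s + 4))
  Re(s) > -4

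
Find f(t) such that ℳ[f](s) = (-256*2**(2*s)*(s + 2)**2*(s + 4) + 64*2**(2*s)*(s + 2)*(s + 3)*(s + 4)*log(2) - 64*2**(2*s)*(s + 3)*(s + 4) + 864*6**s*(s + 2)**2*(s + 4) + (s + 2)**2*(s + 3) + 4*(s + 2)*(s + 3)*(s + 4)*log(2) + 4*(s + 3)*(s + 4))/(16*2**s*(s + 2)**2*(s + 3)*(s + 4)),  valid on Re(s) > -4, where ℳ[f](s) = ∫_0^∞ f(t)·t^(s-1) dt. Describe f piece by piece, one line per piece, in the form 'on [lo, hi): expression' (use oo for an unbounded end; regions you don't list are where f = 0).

on [0, 1/2): t**4
on [1/2, 2): t**2*log(t)
on [2, 3): 2*t**3

undo the shared t-power: t**2 on [0, 1/2); log(t) on [1/2, 2); 2*t on [2, 3)
breakpoints 1/2, 2: one integral from each of the 3 segments
on [0, 1/2) integrate f = t**4 against the kernel
the [1/2, 2) slice contributes ∫ t**2*log(t)·t^(s-1) dt
piece [2, 3): integrate 2*t**3 against the kernel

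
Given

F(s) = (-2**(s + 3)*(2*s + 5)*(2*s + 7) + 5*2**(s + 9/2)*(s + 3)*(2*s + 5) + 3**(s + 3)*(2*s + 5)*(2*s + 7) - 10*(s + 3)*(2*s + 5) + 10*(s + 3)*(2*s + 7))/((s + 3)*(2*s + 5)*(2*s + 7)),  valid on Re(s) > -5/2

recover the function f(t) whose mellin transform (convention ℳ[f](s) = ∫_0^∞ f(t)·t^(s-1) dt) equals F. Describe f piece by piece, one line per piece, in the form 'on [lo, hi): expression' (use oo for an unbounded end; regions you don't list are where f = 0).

f breaks at 1, 2 into 3 integrals to sum
on [0, 1): add ∫ 5*t**(5/2)·t^(s-1) dt
over [1, 2), the kernel integral of 5*t**(7/2) enters the sum
the [2, 3) slice contributes ∫ t**3·t^(s-1) dt

on [0, 1): 5*t**(5/2)
on [1, 2): 5*t**(7/2)
on [2, 3): t**3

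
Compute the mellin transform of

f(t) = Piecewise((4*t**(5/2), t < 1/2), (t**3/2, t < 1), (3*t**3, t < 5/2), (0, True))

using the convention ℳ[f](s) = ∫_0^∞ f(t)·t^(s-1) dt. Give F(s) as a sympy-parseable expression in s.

decompose at 1/2, 1; ℳ[f](s) sums the 3 pieces' integrals
on [0, 1/2) integrate f = 4*t**(5/2) against the kernel
∫ over [1/2, 1) of t**3/2·t^(s-1) joins the sum
∫ 3*t**3·t^(s-1) over [1, 5/2)

(16*2**(1/2 - s)*(s + 3) - 80*s - 200 + 750*5**s*(2*s + 5)/2**s - (2*s + 5)/2**s)/(16*(s + 3)*(2*s + 5))
  Re(s) > -5/2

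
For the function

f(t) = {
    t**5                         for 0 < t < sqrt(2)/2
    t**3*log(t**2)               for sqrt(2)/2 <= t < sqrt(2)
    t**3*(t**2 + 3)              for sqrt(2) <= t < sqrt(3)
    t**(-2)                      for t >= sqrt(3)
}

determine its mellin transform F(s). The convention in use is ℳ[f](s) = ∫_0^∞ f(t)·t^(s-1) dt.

strip the shared t-power: t**3 on [0, sqrt(2)/2); t*log(t**2) on [sqrt(2)/2, sqrt(2)); t*(t**2 + 3) on [sqrt(2), sqrt(3)); …
back out the power substitution: t**(3/2) on [0, 1/2); sqrt(t)*log(t) on [1/2, 2); sqrt(t)*(t + 3) on [2, 3); …
strip the shared t-power: t on [0, 1/2); log(t) on [1/2, 2); t + 3 on [2, 3); …
the 4 pieces separated at sqrt(2)/2, sqrt(2), sqrt(3) each add one integral
on [0, sqrt(2)/2): add ∫ t**5·t^(s-1) dt
piece [sqrt(2)/2, sqrt(2)): integrate t**3*log(t**2) against the kernel
piece [sqrt(2), sqrt(3)): integrate t**3*(t**2 + 3) against the kernel
segment [sqrt(3), ∞) carries t**(-2); integrate it

2**(1/2 - s/2)*(720*2**s*(2 - s)*(s + 3)**2 + 144*2**s*(s - 2)*(s + 3)*(s + 5)*log(2) - 864*2**s*(s - 2)*(s + 3) - 288*2**s*(s - 2)*(s + 5) + 648*6**(s/2 + 1/2)*(s - 2)*(s + 3)**2 + 648*6**(s/2 + 1/2)*(s - 2)*(s + 3) - 4*sqrt(3)*6**(s/2 + 1/2)*(s + 3)**2*(s + 5) + 9*(s - 2)*(s + 3)**2 + 18*(s - 2)*(s + 3)*(s + 5)*log(2) + 36*(s - 2)*(s + 5))/(72*(s - 2)*(s + 3)**2*(s + 5))
  -5 < Re(s) < 2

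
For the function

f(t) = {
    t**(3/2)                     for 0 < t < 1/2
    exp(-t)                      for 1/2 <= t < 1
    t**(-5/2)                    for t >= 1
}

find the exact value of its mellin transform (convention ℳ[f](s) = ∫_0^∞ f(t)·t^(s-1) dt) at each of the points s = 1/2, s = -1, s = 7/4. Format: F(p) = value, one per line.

F(1/2) = -sqrt(pi)*erfc(1) + sqrt(pi)*erfc(sqrt(2)/2) + 5/8
F(-1) = -expint(2, 1) + 2/7 + 2*expint(2, 1/2) + sqrt(2)
F(7/4) = -uppergamma(7/4, 1) + 2**(3/4)/52 + uppergamma(7/4, 1/2) + 4/3

f breaks at 1/2, 1 into 3 integrals to sum
piece [0, 1/2): integrate t**(3/2) against the kernel
on [1/2, 1) integrate f = exp(-t) against the kernel
segment 1 to ∞ holds t**(-5/2); add its integral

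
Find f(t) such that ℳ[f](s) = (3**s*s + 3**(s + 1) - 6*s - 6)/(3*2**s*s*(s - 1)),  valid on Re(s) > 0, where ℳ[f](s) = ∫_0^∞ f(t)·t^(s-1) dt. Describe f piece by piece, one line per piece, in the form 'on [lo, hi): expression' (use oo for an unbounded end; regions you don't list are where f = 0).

undo the shared t-power: t on [0, 1/2); 2 - t on [1/2, 3/2)
linearity at 1/2 turns ℳ[f](s) into 2 summed integrals
segment [0, 1/2) carries 1; integrate it
∫ (2 - t)/t·t^(s-1) over [1/2, 3/2)

on [0, 1/2): 1
on [1/2, 3/2): (2 - t)/t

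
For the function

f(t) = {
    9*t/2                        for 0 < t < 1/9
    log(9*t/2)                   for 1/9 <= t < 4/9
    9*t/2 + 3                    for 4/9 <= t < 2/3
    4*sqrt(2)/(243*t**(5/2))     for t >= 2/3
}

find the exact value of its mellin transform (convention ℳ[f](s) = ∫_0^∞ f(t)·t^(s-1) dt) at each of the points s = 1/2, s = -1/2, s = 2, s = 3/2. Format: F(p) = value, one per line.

F(1/2) = -55/9 + sqrt(2)/54 + log(4) + 8*sqrt(6)/3
F(-1/2) = -9*log(2) + sqrt(2)/54 + 12
F(2) = 8*sqrt(3)/243 + 17*log(2)/162 + 23/36
F(3/2) = -1139/1215 + 2*sqrt(2)/81 + 2*log(2)/9 + 32*sqrt(6)/45

invert the common scale on t to get 3*t/2 on [0, 1/3); log(3*t/2) on [1/3, 4/3); 3*t/2 + 3 on [4/3, 2); …
back out the common scale on t: t on [0, 1/2); log(t) on [1/2, 2); t + 3 on [2, 3); …
slice at 1/9, 4/9, 2/3, transform all 4 pieces, and sum them
∫ over [0, 1/9) of 9*t/2·t^(s-1) joins the sum
the [1/9, 4/9) slice contributes ∫ log(9*t/2)·t^(s-1) dt
∫ (9*t/2 + 3)·t^(s-1) over [4/9, 2/3)
the [2/3, ∞) slice contributes ∫ 4*sqrt(2)/(243*t**(5/2))·t^(s-1) dt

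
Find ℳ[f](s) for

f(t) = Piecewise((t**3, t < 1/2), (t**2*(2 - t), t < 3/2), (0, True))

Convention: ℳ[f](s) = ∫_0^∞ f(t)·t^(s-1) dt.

(9*3**s*(s + 2) + 36*3**s - 2*s - 8)/(8*2**s*(s + 2)*(s + 3))
  Re(s) > -3

invert the shared t-power to get t on [0, 1/2); 2 - t on [1/2, 3/2)
breakpoints 1/2: one integral from each of the 2 segments
on [0, 1/2): add ∫ t**3·t^(s-1) dt
∫ t**2*(2 - t)·t^(s-1) over [1/2, 3/2)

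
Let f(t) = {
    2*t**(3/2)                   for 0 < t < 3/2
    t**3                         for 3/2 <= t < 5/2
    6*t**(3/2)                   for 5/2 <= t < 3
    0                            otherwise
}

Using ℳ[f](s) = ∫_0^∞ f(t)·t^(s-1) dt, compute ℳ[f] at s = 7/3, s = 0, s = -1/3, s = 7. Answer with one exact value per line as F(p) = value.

F(7/3) = -1125*2**(1/6)*5**(5/6)/92 - 729*2**(2/3)*3**(1/3)/1024 + 81*2**(1/6)*3**(5/6)/92 + 9375*2**(2/3)*5**(1/3)/1024 + 972*3**(5/6)/23
F(0) = -5*sqrt(10) + sqrt(6) + 49/12 + 12*sqrt(3)
F(-1/3) = -45*2**(5/6)*5**(1/6)/7 - 27*2**(1/3)*3**(2/3)/64 + 9*2**(5/6)*3**(1/6)/7 + 75*2**(1/3)*5**(2/3)/64 + 108*3**(1/6)/7
F(7) = -1171875*sqrt(10)/2176 + 6561*sqrt(6)/2176 + 606661/640 + 78732*sqrt(3)/17

breakpoints 3/2, 5/2: one integral from each of the 3 segments
for t in [0, 3/2): the term is ∫ 2*t**(3/2)·t^(s-1)
on [3/2, 5/2) integrate f = t**3 against the kernel
on [5/2, 3): add ∫ 6*t**(3/2)·t^(s-1) dt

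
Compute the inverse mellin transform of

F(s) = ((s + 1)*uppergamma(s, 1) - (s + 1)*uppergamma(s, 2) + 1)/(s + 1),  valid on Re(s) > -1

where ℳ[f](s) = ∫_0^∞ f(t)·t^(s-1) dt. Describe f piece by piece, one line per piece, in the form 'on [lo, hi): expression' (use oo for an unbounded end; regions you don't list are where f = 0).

summing 2 kernel integrals split by 1 yields ℳ[f](s)
on [0, 1) integrate f = t against the kernel
segment [1, 2) carries exp(-t); integrate it

on [0, 1): t
on [1, 2): exp(-t)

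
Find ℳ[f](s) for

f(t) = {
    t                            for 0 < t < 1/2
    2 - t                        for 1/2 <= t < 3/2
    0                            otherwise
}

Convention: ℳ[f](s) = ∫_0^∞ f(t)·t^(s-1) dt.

(3**s*s + 4*3**s - 2*s - 4)/(2*2**s*s*(s + 1))
  Re(s) > -1

decompose at 1/2; ℳ[f](s) sums the 2 pieces' integrals
segment 0 to 1/2 holds t; add its integral
∫ (2 - t)·t^(s-1) over [1/2, 3/2)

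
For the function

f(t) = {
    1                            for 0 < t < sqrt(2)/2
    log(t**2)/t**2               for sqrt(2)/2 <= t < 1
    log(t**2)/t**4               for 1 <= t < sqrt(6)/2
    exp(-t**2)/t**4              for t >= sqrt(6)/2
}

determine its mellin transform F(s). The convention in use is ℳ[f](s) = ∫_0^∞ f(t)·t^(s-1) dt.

strip the power substitution: 1 on [0, 1/2); log(t)/t on [1/2, 1); log(t)/t**2 on [1, 3/2); …
the shared t-power comes off first: t on [0, 1/2); log(t) on [1/2, 1); log(t)/t on [1, 3/2); …
back out the shared t-power: t**2 on [0, 1/2); t*log(t) on [1/2, 1); log(t) on [1, 3/2); …
decompose at sqrt(2)/2, 1, sqrt(6)/2; ℳ[f](s) sums the 4 pieces' integrals
over [0, sqrt(2)/2), the kernel integral of 1 enters the sum
∫ log(t**2)/t**2·t^(s-1) over [sqrt(2)/2, 1)
on [1, sqrt(6)/2) integrate f = log(t**2)/t**4 against the kernel
over [sqrt(6)/2, ∞), the kernel integral of exp(-t**2)/t**4 enters the sum

(sqrt(2)/2)**s*(9*2**(s/2)*s*(s - 4)**2*(4*s + (s - 4)**2 - 12)*uppergamma(s/2 - 2, 3/2) - 36*2**(s/2)*s*(s - 4)**2 + 36*2**(s/2)*s*(4*s + (s - 4)**2 - 12) + 3**(s/2)*s*(s - 4)*(-8*log(2) + 8*log(3))*(4*s + (s - 4)**2 - 12) - 16*3**(s/2)*s*(4*s + (s - 4)**2 - 12) + 36*s*(s - 4)**3*log(2) + 72*s*(s - 4)**2*log(2) + 72*s*(s - 4)**2 + 18*(s - 4)**2*(4*s + (s - 4)**2 - 12))/(18*s*(s - 4)**2*(4*s + (s - 4)**2 - 12))
  Re(s) > 0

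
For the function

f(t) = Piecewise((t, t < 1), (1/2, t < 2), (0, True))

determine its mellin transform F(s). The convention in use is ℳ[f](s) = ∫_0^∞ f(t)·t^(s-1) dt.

integrate the 2 segments split at 1, then add the results
for t in [0, 1): the term is ∫ t·t^(s-1)
between 1 and 2 the integrand is 1/2·t^(s-1)

(2**s*(s + 1) + s - 1)/(2*s*(s + 1))
  Re(s) > -1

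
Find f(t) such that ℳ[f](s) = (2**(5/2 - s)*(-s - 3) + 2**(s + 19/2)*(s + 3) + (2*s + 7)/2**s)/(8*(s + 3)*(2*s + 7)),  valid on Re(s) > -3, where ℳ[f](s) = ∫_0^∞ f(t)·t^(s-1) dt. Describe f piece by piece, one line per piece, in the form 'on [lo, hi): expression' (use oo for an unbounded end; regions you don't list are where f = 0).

summing 2 kernel integrals split by 1/2 yields ℳ[f](s)
on [0, 1/2) integrate f = t**3 against the kernel
over [1/2, 2), the kernel integral of 4*t**(7/2) enters the sum

on [0, 1/2): t**3
on [1/2, 2): 4*t**(7/2)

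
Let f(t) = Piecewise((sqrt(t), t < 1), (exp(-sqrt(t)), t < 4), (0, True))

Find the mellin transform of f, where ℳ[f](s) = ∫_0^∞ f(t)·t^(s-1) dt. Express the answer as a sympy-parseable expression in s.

peel off the power substitution: t on [0, 1); exp(-t) on [1, 2)
split f at 1: ℳ[f](s) collects 2 kernel integrals
on [0, 1) integrate f = sqrt(t) against the kernel
segment 1 to 4 holds exp(-sqrt(t)); add its integral

2*((2*s + 1)*uppergamma(2*s, 1) - (2*s + 1)*uppergamma(2*s, 2) + 1)/(2*s + 1)
  Re(s) > -1/2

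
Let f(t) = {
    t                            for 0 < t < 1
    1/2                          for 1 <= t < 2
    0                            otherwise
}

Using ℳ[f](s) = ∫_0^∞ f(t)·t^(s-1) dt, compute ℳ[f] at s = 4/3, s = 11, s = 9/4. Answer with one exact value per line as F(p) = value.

the 2 pieces separated at 1 each add one integral
piece [0, 1): integrate t against the kernel
segment 1 to 2 holds 1/2; add its integral

F(4/3) = 3/56 + 3*2**(1/3)/4
F(11) = 12293/132
F(9/4) = 10/117 + 8*2**(1/4)/9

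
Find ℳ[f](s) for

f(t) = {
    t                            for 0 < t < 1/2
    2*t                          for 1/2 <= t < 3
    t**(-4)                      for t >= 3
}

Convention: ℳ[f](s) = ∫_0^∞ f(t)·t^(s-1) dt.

slice at 1/2, 3, transform all 3 pieces, and sum them
segment 0 to 1/2 holds t; add its integral
∫ 2*t·t^(s-1) over [1/2, 3)
[3, ∞) adds the kernel integral of t**(-4)

(970*6**s*s - 3890*6**s - 81*s + 324)/(162*2**s*(s**2 - 3*s - 4))
  -1 < Re(s) < 4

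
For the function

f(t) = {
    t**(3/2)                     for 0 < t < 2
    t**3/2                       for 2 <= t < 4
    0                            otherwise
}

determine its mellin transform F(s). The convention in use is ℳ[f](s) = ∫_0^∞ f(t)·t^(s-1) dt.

4*(8*2**(2*s)*(2*s + 3) - 2**s*(2*s + 3) + 2**(s + 1/2)*(s + 3))/((s + 3)*(2*s + 3))
  Re(s) > -3/2

summing 2 kernel integrals split by 2 yields ℳ[f](s)
∫ over [0, 2) of t**(3/2)·t^(s-1) joins the sum
on [2, 4): add ∫ t**3/2·t^(s-1) dt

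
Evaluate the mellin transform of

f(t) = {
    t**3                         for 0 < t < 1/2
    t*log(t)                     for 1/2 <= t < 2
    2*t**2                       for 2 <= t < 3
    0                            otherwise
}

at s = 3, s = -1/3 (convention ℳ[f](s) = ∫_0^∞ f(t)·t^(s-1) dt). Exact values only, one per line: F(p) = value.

F(3) = 257*log(2)/64 + 320281/3840
F(-1/3) = 3*2**(1/3)*(-496*2**(1/3) + 125 + log(2**(80 + 160*2**(1/3))) + 192*6**(2/3))/320

strip the shared t-power: t on [0, 1/2); log(t)/t on [1/2, 2); 2 on [2, 3)
undo the shared t-power: t**2 on [0, 1/2); log(t) on [1/2, 2); 2*t on [2, 3)
the 3 pieces separated at 1/2, 2 each add one integral
segment [0, 1/2) carries t**3; integrate it
over [1/2, 2), the kernel integral of t*log(t) enters the sum
for t in [2, 3): the term is ∫ 2*t**2·t^(s-1)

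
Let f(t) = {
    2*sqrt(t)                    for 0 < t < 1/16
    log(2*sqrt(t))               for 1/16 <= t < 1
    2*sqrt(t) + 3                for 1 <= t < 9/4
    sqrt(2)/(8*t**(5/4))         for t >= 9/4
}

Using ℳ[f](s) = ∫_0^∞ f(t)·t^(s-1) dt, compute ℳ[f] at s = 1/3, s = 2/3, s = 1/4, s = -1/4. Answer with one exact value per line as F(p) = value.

the power substitution comes off first: 2*t on [0, 1/4); log(2*t) on [1/4, 1); 2*t + 3 on [1, 3/2); …
strip the common scale on t: t on [0, 1/2); log(t) on [1/2, 2); t + 3 on [2, 3); …
the 4 pieces separated at 1/16, 1, 9/4 each add one integral
piece [0, 1/16): integrate 2*sqrt(t) against the kernel
∫ over [1/16, 1) of log(2*sqrt(t))·t^(s-1) joins the sum
between 1 and 9/4 the integrand is (2*sqrt(t) + 3)·t^(s-1)
∫ sqrt(2)/(8*t**(5/4))·t^(s-1) over [9/4, ∞)

F(1/3) = -159/10 + 2*2**(1/3)*3**(1/6)/33 + 51*2**(2/3)/40 + log(2**(3*2**(2/3)/4 + 3)) + 63*18**(1/3)/10
F(2/3) = -411/56 + 3*2**(1/3)*log(2)/16 + 2**(2/3)*3**(5/6)/21 + 87*2**(1/3)/448 + 3*log(2)/2 + 297*12**(1/3)/56
F(1/4) = -55/3 + sqrt(2)/18 + 6*log(2) + 8*sqrt(6)
F(-1/4) = -12*log(2) + 2*sqrt(2)/81 + 16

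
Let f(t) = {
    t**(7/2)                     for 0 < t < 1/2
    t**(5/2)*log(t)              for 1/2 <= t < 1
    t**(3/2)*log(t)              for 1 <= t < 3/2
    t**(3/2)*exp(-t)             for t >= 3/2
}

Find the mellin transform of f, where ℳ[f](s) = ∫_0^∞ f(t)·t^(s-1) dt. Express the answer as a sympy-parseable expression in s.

2**(-s - 5/2)*(2**(s + 5/2)*(2*s + 3)**2*(2*s + 7)*(8*s + (2*s + 3)**2 + 16)*uppergamma(s + 3/2, 3/2) + 2**(s + 9/2)*(-2*s - 7)*(2*s + 3)**2 + 2**(s + 9/2)*(2*s + 7)*(8*s + (2*s + 3)**2 + 16) + 3**(s + 1/2)*(2*s + 3)*(2*s + 7)*(-12*log(2) + 12*log(3))*(8*s + (2*s + 3)**2 + 16) - 8*3**(s + 3/2)*(2*s + 7)*(8*s + (2*s + 3)**2 + 16) + (2*s + 3)**3*(2*s + 7)*log(4) + 4*(2*s + 3)**2*(2*s + 7)*log(2) + (2*s + 3)**2*(8*s + 28) + (2*s + 3)**2*(8*s + (2*s + 3)**2 + 16))/((2*s + 3)**2*(2*s + 7)*(8*s + (2*s + 3)**2 + 16))
  Re(s) > -7/2

reversing the shared t-power: t**3 on [0, 1/2); t**2*log(t) on [1/2, 1); t*log(t) on [1, 3/2); …
back out the shared t-power: t**2 on [0, 1/2); t*log(t) on [1/2, 1); log(t) on [1, 3/2); …
split f at 1/2, 1, 3/2: ℳ[f](s) collects 4 kernel integrals
between 0 and 1/2 the integrand is t**(7/2)·t^(s-1)
for t in [1/2, 1): the term is ∫ t**(5/2)*log(t)·t^(s-1)
piece [1, 3/2): integrate t**(3/2)*log(t) against the kernel
segment [3/2, ∞) carries t**(3/2)*exp(-t); integrate it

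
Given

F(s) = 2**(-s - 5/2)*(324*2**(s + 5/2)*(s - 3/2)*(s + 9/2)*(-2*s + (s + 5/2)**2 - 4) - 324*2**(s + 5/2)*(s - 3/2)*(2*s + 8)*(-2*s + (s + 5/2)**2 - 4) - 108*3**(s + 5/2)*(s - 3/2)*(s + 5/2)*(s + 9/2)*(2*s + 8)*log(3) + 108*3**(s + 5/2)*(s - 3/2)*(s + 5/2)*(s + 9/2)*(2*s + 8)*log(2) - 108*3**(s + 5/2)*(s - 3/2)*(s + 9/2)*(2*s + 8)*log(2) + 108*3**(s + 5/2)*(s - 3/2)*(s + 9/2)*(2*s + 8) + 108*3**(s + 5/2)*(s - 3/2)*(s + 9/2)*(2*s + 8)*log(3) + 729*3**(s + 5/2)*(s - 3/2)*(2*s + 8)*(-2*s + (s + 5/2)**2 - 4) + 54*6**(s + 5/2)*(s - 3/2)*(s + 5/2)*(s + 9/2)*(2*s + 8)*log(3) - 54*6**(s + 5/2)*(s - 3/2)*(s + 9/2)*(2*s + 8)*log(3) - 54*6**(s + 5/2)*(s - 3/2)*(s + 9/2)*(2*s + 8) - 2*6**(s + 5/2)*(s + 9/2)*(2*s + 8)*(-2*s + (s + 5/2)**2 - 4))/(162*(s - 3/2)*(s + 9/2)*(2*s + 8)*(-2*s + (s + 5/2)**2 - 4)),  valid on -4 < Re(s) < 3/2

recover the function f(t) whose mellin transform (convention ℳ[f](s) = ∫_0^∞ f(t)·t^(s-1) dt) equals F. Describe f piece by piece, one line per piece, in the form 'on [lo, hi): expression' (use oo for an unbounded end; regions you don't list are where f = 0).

undo the shared t-power: t**(7/2) on [0, 1); 2*t**4 on [1, 3/2); t*log(t) on [3/2, 3); …
peel off the shared t-power: t**(3/2) on [0, 1); 2*t**2 on [1, 3/2); log(t)/t on [3/2, 3); …
split f at 1, 3/2, 3: ℳ[f](s) collects 4 kernel integrals
over [0, 1), the kernel integral of t**4 enters the sum
the [1, 3/2) slice contributes ∫ 2*t**(9/2)·t^(s-1) dt
on [3/2, 3): add ∫ t**(3/2)*log(t)·t^(s-1) dt
[3, ∞) adds the kernel integral of t**(-3/2)

on [0, 1): t**4
on [1, 3/2): 2*t**(9/2)
on [3/2, 3): t**(3/2)*log(t)
on [3, oo): t**(-3/2)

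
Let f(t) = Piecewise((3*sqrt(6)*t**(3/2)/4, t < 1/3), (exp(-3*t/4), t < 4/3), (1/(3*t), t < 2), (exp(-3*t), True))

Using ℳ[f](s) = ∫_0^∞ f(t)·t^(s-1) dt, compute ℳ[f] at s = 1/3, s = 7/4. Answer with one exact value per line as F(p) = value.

F(1/3) = -2**(1/3)/4 - 6**(2/3)*uppergamma(1/3, 1)/3 + 3**(2/3)*uppergamma(1/3, 6)/3 + sqrt(2)*3**(2/3)/22 + 6**(2/3)/8 + 6**(2/3)*uppergamma(1/3, 1/4)/3
F(7/4) = -8*sqrt(2)*3**(1/4)*uppergamma(7/4, 1)/9 - 101*sqrt(2)*3**(1/4)/351 + 3**(1/4)*uppergamma(7/4, 6)/9 + 4*2**(3/4)/9 + 8*sqrt(2)*3**(1/4)*uppergamma(7/4, 1/4)/9

the common scale on t comes off first: sqrt(2)*t**(3/2)/4 on [0, 1); exp(-t/4) on [1, 4); 1/t on [4, 6); …
invert the common scale on t to get t**(3/2) on [0, 1/2); exp(-t/2) on [1/2, 2); 1/(2*t) on [2, 3); …
cuts at 1/3, 4/3, 2: linearity sums the 4 kernel integrals
on [0, 1/3): add ∫ 3*sqrt(6)*t**(3/2)/4·t^(s-1) dt
segment [1/3, 4/3) carries exp(-3*t/4); integrate it
on [4/3, 2) integrate f = 1/(3*t) against the kernel
over [2, ∞), the kernel integral of exp(-3*t) enters the sum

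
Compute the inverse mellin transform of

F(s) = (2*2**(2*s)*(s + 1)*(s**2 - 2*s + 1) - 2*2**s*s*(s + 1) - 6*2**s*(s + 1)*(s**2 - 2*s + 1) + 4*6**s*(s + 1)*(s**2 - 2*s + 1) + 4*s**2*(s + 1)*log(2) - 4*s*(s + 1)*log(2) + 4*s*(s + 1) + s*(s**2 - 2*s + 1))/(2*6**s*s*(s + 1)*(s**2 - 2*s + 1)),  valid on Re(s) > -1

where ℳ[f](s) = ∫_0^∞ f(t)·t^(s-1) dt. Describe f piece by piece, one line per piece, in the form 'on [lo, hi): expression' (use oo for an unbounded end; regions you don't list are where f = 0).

back out the common scale on t: t on [0, 1/2); log(t)/t on [1/2, 1); 3 on [1, 2); …
the 4 pieces separated at 1/6, 1/3, 2/3 each add one integral
the [0, 1/6) slice contributes ∫ 3*t·t^(s-1) dt
for t in [1/6, 1/3): the term is ∫ log(3*t)/(3*t)·t^(s-1)
between 1/3 and 2/3 the integrand is 3·t^(s-1)
[2/3, 1) adds the kernel integral of 2

on [0, 1/6): 3*t
on [1/6, 1/3): log(3*t)/(3*t)
on [1/3, 2/3): 3
on [2/3, 1): 2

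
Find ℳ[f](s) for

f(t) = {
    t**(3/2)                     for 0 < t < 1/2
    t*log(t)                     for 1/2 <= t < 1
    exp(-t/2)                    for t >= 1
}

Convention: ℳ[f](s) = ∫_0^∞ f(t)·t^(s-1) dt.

decompose at 1/2, 1; ℳ[f](s) sums the 3 pieces' integrals
on [0, 1/2) integrate f = t**(3/2) against the kernel
for t in [1/2, 1): the term is ∫ t*log(t)·t^(s-1)
over [1, ∞), the kernel integral of exp(-t/2) enters the sum

(2*2**(2*s)*(2*s + 3)*(s**2 + 2*s + 1)*uppergamma(s, 1/2) - 2*2**s*(2*s + 3) + s*(2*s + 3)*log(2) + 2*s + (2*s + 3)*log(2) + sqrt(2)*(s**2 + 2*s + 1) + 3)/(2*2**s*(2*s + 3)*(s**2 + 2*s + 1))
  Re(s) > -3/2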